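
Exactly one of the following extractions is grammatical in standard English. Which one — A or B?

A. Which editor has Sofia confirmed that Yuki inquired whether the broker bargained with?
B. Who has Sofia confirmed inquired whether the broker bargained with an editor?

B

In A, the wh-phrase is extracted from inside a wh-island (introduced by "whether"), which blocks movement.
In B, the extraction path crosses only that-complement boundaries, which are transparent.
So B is grammatical.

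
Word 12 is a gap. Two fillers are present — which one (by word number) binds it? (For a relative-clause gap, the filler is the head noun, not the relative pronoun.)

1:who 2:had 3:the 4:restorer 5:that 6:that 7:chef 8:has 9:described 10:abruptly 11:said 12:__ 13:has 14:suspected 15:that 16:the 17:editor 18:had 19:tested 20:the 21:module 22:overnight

1

The marked gap is the subject of "suspected".
Its filler is the fronted wh-phrase "who", at word 1.
(The other dependency links word 4 to a gap after word 9.)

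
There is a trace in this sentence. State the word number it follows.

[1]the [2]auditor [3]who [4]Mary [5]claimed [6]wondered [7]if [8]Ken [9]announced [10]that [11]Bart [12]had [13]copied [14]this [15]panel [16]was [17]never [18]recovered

5

The displaced element is "the auditor" (word 2).
It is linked across 1 clause boundary (Ø).
It functions as the subject of "wondered", so the gap sits immediately after word 5 ("claimed").
Base order: Mary claimed that the auditor wondered if Ken announced that Bart had copied this panel.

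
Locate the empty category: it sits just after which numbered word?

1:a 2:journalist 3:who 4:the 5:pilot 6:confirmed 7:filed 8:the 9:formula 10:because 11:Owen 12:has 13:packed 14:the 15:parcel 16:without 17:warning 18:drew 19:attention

The displaced element is "a journalist" (word 2).
It is linked across 1 clause boundary (Ø).
It functions as the subject of "filed", so the gap sits immediately after word 6 ("confirmed").
Base order: The pilot confirmed that a journalist filed the formula because Owen has packed the parcel without warning.

6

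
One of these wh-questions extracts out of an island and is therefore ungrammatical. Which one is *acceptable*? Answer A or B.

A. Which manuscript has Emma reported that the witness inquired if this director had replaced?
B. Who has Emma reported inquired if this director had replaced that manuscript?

B

In A, the wh-phrase is extracted from inside a wh-island (introduced by "if"), which blocks movement.
In B, the extraction path crosses only that-complement boundaries, which are transparent.
So B is grammatical.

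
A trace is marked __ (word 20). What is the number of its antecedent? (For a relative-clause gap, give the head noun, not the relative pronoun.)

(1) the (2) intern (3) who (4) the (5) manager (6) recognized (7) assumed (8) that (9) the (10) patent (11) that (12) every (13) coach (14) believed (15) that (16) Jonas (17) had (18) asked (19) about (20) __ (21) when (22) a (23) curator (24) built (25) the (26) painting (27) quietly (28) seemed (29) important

10

The gap at 20 is the prepositional object of "asked", inside a relative clause.
The relative pronoun is "that" (word 11); it is bound by the head noun immediately before it.
Its filler is the head noun "patent", at word 10.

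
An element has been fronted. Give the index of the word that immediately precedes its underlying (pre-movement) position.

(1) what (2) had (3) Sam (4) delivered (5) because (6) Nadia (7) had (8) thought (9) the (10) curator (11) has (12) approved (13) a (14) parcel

4

The displaced element is "what" (word 1).
It functions as the direct object of "delivered", so the gap sits immediately after word 4 ("delivered").
Base order: Sam had delivered what because Nadia had thought the curator has approved a parcel.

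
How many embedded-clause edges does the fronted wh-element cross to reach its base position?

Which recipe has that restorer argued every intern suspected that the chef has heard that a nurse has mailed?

3

"which recipe" is extracted from the object of "mailed".
Boundaries crossed, outermost first: [Ø], [that], [that] — 3 in total.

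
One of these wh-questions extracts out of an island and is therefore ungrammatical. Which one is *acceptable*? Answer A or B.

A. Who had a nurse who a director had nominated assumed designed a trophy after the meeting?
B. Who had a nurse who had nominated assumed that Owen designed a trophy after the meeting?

A

In B, the wh-phrase is extracted from inside a complex-NP island (relative clause) (introduced by "who"), which blocks movement.
In A, the extraction path crosses only that-complement boundaries, which are transparent.
So A is grammatical.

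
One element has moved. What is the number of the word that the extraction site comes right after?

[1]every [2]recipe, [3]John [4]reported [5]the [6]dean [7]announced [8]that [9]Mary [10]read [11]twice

The displaced element is "every recipe" (word 2).
It is linked across 2 clause boundaries (Ø → that).
It functions as the direct object of "read", so the gap sits immediately after word 10 ("read").
Base order: John reported the dean announced that Mary read every recipe twice.

10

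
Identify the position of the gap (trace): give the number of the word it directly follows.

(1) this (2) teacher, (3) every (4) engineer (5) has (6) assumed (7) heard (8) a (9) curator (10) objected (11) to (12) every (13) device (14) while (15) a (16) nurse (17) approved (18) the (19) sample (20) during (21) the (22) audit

6

The displaced element is "this teacher" (word 2).
It is linked across 1 clause boundary (Ø).
It functions as the subject of "heard", so the gap sits immediately after word 6 ("assumed").
Base order: Every engineer has assumed that this teacher heard a curator objected to every device while a nurse approved the sample during the audit.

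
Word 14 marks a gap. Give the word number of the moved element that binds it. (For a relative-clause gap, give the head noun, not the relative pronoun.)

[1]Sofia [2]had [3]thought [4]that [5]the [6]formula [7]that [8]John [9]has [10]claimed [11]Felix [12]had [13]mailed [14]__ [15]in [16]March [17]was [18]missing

The gap at 14 is the object of "mailed", inside a relative clause.
The relative pronoun is "that" (word 7); it is bound by the head noun immediately before it.
Its filler is the head noun "formula", at word 6.

6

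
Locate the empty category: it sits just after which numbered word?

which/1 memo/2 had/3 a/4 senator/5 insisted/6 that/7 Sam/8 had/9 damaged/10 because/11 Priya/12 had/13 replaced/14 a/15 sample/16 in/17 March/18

10

The displaced element is "which memo" (word 2).
It is linked across 1 clause boundary (that).
It functions as the direct object of "damaged", so the gap sits immediately after word 10 ("damaged").
Base order: A senator had insisted that Sam had damaged which memo because Priya had replaced a sample in March.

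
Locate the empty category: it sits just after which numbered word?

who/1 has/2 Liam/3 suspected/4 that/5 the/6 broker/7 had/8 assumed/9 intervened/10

9

The displaced element is "who" (word 1).
It is linked across 2 clause boundaries (that → Ø).
It functions as the subject of "intervened", so the gap sits immediately after word 9 ("assumed").
Base order: Liam has suspected that the broker had assumed that who intervened.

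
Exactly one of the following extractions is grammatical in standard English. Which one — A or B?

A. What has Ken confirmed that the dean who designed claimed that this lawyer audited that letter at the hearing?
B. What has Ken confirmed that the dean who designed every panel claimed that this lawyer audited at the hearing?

In A, the wh-phrase is extracted from inside a complex-NP island (relative clause) (introduced by "who"), which blocks movement.
In B, the extraction path crosses only that-complement boundaries, which are transparent.
So B is grammatical.

B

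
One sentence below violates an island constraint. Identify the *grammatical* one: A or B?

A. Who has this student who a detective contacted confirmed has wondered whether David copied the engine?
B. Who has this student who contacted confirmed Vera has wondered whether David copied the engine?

In B, the wh-phrase is extracted from inside a complex-NP island (relative clause) (introduced by "who"), which blocks movement.
In A, the extraction path crosses only that-complement boundaries, which are transparent.
So A is grammatical.

A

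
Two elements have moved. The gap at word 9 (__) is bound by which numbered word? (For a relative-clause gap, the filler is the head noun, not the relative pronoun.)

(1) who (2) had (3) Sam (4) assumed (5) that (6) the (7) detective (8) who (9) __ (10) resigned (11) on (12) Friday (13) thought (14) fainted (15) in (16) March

The marked gap is inside the relative clause, the subject of "resigned".
Its filler is the head noun "detective" (via "who"), at word 7.
(The other dependency links word 1 to a gap after word 13.)

7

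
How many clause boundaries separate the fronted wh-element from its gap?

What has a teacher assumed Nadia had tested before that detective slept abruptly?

1

"what" is extracted from the object of "tested".
Boundaries crossed, outermost first: [Ø] — 1 in total.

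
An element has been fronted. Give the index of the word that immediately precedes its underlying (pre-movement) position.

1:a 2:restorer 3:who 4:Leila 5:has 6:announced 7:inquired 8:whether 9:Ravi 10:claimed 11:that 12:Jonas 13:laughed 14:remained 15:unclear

The displaced element is "a restorer" (word 2).
It is linked across 1 clause boundary (Ø).
It functions as the subject of "inquired", so the gap sits immediately after word 6 ("announced").
Base order: Leila has announced that a restorer inquired whether Ravi claimed that Jonas laughed.

6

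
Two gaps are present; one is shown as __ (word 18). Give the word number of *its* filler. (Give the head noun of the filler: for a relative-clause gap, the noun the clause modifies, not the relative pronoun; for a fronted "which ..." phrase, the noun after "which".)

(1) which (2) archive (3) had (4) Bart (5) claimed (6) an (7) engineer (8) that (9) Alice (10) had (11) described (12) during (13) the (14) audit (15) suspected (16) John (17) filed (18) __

2

The marked gap is the direct object of "filed".
Its filler is the fronted wh-phrase "which archive", at word 2.
(The other dependency links word 7 to a gap after word 11.)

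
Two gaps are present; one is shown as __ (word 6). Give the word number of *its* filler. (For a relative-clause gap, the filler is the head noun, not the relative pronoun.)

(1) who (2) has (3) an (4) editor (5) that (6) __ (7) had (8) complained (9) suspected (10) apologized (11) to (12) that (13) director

4

The marked gap is inside the relative clause, the subject of "complained".
Its filler is the head noun "editor" (via "that"), at word 4.
(The other dependency links word 1 to a gap after word 9.)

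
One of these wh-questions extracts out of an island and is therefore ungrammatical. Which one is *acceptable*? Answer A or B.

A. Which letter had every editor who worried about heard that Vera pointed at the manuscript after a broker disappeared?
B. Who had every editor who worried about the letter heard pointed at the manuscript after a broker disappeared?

B

In A, the wh-phrase is extracted from inside a complex-NP island (relative clause) (introduced by "who"), which blocks movement.
In B, the extraction path crosses only that-complement boundaries, which are transparent.
So B is grammatical.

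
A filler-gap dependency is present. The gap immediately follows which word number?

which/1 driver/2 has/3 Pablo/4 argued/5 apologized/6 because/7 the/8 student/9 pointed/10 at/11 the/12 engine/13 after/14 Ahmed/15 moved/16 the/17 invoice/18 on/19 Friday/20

The displaced element is "which driver" (word 2).
It is linked across 1 clause boundary (Ø).
It functions as the subject of "apologized", so the gap sits immediately after word 5 ("argued").
Base order: Pablo has argued which driver apologized because the student pointed at the engine after Ahmed moved the invoice on Friday.

5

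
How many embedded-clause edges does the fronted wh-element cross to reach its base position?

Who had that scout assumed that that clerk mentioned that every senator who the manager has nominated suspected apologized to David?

"who" is extracted from the subject of "apologized".
Boundaries crossed, outermost first: [that], [that], [Ø] — 3 in total.

3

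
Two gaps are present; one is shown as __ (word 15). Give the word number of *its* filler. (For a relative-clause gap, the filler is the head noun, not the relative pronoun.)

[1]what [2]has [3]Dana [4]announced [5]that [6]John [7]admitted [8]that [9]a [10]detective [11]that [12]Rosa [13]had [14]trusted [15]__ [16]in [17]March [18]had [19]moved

10

The marked gap is inside the relative clause, the direct object of "trusted".
Its filler is the head noun "detective" (via "that"), at word 10.
(The other dependency links word 1 to a gap after word 19.)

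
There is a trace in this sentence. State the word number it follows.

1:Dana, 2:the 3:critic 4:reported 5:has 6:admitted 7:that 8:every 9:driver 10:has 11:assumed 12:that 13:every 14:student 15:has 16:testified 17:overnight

The displaced element is "Dana" (word 1).
It is linked across 1 clause boundary (Ø).
It functions as the subject of "admitted", so the gap sits immediately after word 4 ("reported").
Base order: The critic reported that Dana has admitted that every driver has assumed that every student has testified overnight.

4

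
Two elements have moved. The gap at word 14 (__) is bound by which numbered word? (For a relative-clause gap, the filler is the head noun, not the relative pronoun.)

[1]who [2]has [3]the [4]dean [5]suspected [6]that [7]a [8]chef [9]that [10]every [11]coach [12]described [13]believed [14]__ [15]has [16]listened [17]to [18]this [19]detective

The marked gap is the subject of "listened".
Its filler is the fronted wh-phrase "who", at word 1.
(The other dependency links word 8 to a gap after word 12.)

1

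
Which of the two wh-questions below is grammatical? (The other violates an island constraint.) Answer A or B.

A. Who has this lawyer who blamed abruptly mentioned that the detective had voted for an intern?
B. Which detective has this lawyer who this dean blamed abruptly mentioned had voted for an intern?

B

In A, the wh-phrase is extracted from inside a complex-NP island (relative clause) (introduced by "who"), which blocks movement.
In B, the extraction path crosses only that-complement boundaries, which are transparent.
So B is grammatical.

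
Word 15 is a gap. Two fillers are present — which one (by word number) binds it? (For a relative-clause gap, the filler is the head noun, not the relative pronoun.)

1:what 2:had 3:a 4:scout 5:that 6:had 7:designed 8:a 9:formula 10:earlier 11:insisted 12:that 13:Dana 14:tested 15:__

1

The marked gap is the direct object of "tested".
Its filler is the fronted wh-phrase "what", at word 1.
(The other dependency links word 4 to a gap after word 5.)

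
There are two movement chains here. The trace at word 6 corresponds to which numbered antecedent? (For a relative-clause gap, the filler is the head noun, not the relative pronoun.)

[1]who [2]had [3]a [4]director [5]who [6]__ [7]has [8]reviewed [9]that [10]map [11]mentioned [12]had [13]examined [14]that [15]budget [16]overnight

4

The marked gap is inside the relative clause, the subject of "reviewed".
Its filler is the head noun "director" (via "who"), at word 4.
(The other dependency links word 1 to a gap after word 11.)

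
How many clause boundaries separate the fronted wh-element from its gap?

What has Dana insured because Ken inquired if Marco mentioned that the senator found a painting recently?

"what" originates inside the matrix clause — no clause boundary is crossed.

0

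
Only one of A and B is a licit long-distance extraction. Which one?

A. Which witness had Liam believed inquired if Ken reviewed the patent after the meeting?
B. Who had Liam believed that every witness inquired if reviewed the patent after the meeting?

A

In B, the wh-phrase is extracted from inside a wh-island (introduced by "if"), which blocks movement.
In A, the extraction path crosses only that-complement boundaries, which are transparent.
So A is grammatical.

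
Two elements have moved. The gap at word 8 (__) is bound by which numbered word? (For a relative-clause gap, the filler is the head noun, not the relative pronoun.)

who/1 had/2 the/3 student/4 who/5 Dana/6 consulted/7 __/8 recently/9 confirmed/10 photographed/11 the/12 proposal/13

The marked gap is inside the relative clause, the direct object of "consulted".
Its filler is the head noun "student" (via "who"), at word 4.
(The other dependency links word 1 to a gap after word 10.)

4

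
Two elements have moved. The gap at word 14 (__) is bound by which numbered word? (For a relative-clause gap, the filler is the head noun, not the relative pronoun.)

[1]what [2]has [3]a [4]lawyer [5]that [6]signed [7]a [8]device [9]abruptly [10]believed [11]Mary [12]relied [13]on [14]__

1

The marked gap is the object of the preposition "on" of "relied".
Its filler is the fronted wh-phrase "what", at word 1.
(The other dependency links word 4 to a gap after word 5.)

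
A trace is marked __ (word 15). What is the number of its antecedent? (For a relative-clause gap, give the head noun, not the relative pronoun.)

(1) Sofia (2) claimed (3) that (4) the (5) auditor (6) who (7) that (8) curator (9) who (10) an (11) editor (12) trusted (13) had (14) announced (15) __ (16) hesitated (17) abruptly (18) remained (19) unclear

5

The gap at 15 is the subject of "hesitated", inside a relative clause.
The relative pronoun is "who" (word 6); it is bound by the head noun immediately before it.
Its filler is the head noun "auditor", at word 5.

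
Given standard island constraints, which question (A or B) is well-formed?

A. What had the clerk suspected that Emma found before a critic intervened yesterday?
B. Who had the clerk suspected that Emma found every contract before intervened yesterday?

In B, the wh-phrase is extracted from inside an adjunct island (introduced by "before"), which blocks movement.
In A, the extraction path crosses only that-complement boundaries, which are transparent.
So A is grammatical.

A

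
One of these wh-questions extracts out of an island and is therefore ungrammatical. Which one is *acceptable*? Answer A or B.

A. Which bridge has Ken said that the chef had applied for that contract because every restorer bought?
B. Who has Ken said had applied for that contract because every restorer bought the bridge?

B

In A, the wh-phrase is extracted from inside an adjunct island (introduced by "because"), which blocks movement.
In B, the extraction path crosses only that-complement boundaries, which are transparent.
So B is grammatical.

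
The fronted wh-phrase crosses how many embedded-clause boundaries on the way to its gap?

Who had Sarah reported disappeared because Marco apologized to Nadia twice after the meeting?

1

"who" is extracted from the subject of "disappeared".
Boundaries crossed, outermost first: [Ø] — 1 in total.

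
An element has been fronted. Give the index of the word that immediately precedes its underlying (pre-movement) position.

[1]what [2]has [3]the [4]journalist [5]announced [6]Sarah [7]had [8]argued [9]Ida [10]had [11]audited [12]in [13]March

The displaced element is "what" (word 1).
It is linked across 2 clause boundaries (Ø → Ø).
It functions as the direct object of "audited", so the gap sits immediately after word 11 ("audited").
Base order: The journalist has announced Sarah had argued Ida had audited what in March.

11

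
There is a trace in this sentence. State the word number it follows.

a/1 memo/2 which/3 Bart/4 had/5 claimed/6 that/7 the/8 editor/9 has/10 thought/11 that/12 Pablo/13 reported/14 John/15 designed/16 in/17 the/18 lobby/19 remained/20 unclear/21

The displaced element is "a memo" (word 2).
It is linked across 3 clause boundaries (that → that → Ø).
It functions as the direct object of "designed", so the gap sits immediately after word 16 ("designed").
Base order: Bart had claimed that the editor has thought that Pablo reported John designed a memo in the lobby.

16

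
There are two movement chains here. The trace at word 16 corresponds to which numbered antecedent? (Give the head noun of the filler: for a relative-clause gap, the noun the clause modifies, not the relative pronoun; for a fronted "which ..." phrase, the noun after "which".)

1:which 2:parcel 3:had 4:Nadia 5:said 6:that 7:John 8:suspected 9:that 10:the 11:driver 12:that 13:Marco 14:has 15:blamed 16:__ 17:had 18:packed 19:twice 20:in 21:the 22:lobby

11

The marked gap is inside the relative clause, the direct object of "blamed".
Its filler is the head noun "driver" (via "that"), at word 11.
(The other dependency links word 2 to a gap after word 18.)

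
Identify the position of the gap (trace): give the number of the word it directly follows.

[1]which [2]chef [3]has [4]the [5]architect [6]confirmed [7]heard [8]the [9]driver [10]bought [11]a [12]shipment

The displaced element is "which chef" (word 2).
It is linked across 1 clause boundary (Ø).
It functions as the subject of "heard", so the gap sits immediately after word 6 ("confirmed").
Base order: The architect has confirmed which chef heard the driver bought a shipment.

6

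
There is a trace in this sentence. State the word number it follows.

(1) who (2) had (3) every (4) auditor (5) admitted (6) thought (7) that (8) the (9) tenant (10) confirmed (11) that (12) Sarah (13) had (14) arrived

The displaced element is "who" (word 1).
It is linked across 1 clause boundary (Ø).
It functions as the subject of "thought", so the gap sits immediately after word 5 ("admitted").
Base order: Every auditor had admitted who thought that the tenant confirmed that Sarah had arrived.

5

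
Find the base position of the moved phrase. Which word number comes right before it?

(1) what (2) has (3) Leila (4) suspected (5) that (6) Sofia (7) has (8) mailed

8

The displaced element is "what" (word 1).
It is linked across 1 clause boundary (that).
It functions as the direct object of "mailed", so the gap sits immediately after word 8 ("mailed").
Base order: Leila has suspected that Sofia has mailed what.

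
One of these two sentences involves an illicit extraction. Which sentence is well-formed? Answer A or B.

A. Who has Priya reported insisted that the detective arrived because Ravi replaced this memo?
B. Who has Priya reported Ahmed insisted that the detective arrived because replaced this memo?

In B, the wh-phrase is extracted from inside an adjunct island (introduced by "because"), which blocks movement.
In A, the extraction path crosses only that-complement boundaries, which are transparent.
So A is grammatical.

A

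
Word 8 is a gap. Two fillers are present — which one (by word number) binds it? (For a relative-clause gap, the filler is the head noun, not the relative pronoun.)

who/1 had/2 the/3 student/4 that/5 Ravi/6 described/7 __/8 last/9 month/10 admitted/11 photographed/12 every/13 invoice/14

4

The marked gap is inside the relative clause, the direct object of "described".
Its filler is the head noun "student" (via "that"), at word 4.
(The other dependency links word 1 to a gap after word 11.)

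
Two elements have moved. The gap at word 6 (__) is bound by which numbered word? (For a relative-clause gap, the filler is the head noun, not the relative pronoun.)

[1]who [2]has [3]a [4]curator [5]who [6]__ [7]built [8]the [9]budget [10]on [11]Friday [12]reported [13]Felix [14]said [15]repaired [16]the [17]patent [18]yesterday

The marked gap is inside the relative clause, the subject of "built".
Its filler is the head noun "curator" (via "who"), at word 4.
(The other dependency links word 1 to a gap after word 14.)

4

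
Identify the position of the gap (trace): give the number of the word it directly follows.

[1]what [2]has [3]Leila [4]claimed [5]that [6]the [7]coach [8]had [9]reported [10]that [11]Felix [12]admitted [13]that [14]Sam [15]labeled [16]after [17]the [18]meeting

15

The displaced element is "what" (word 1).
It is linked across 3 clause boundaries (that → that → that).
It functions as the direct object of "labeled", so the gap sits immediately after word 15 ("labeled").
Base order: Leila has claimed that the coach had reported that Felix admitted that Sam labeled what after the meeting.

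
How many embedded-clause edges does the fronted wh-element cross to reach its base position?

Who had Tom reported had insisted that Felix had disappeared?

1

"who" is extracted from the subject of "insisted".
Boundaries crossed, outermost first: [Ø] — 1 in total.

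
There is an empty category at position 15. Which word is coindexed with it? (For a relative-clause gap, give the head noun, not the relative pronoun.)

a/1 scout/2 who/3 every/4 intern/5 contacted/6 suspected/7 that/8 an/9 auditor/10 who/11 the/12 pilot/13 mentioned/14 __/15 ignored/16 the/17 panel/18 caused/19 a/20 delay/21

10

The gap at 15 is the subject of "ignored", inside a relative clause.
The relative pronoun is "who" (word 11); it is bound by the head noun immediately before it.
Its filler is the head noun "auditor", at word 10.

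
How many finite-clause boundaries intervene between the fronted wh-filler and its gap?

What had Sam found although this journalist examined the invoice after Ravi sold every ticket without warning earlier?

0

"what" originates inside the matrix clause — no clause boundary is crossed.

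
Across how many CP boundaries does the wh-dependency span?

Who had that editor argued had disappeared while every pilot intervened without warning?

"who" is extracted from the subject of "disappeared".
Boundaries crossed, outermost first: [Ø] — 1 in total.

1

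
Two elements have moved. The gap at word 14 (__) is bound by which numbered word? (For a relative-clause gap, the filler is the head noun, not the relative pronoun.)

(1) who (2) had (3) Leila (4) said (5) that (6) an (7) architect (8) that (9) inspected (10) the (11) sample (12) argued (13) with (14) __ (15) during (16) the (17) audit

The marked gap is the object of the preposition "with" of "argued".
Its filler is the fronted wh-phrase "who", at word 1.
(The other dependency links word 7 to a gap after word 8.)

1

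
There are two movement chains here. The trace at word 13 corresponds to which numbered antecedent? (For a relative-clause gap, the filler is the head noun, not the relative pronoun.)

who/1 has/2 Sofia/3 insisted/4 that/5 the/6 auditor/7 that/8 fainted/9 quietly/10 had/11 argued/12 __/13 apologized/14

1

The marked gap is the subject of "apologized".
Its filler is the fronted wh-phrase "who", at word 1.
(The other dependency links word 7 to a gap after word 8.)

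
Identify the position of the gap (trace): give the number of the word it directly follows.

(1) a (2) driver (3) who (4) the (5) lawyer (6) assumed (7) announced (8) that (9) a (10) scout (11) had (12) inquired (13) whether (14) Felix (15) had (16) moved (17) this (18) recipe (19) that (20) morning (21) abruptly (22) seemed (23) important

6

The displaced element is "a driver" (word 2).
It is linked across 1 clause boundary (Ø).
It functions as the subject of "announced", so the gap sits immediately after word 6 ("assumed").
Base order: The lawyer assumed that a driver announced that a scout had inquired whether Felix had moved this recipe that morning abruptly.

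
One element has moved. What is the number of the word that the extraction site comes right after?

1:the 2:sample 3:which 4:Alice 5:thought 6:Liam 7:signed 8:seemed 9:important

The displaced element is "the sample" (word 2).
It is linked across 1 clause boundary (Ø).
It functions as the direct object of "signed", so the gap sits immediately after word 7 ("signed").
Base order: Alice thought Liam signed the sample.

7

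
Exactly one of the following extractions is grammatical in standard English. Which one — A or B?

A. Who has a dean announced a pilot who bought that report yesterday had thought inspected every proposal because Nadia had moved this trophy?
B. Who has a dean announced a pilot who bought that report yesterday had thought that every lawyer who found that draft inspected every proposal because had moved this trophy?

In B, the wh-phrase is extracted from inside an adjunct island (introduced by "because"), which blocks movement.
In A, the extraction path crosses only that-complement boundaries, which are transparent.
So A is grammatical.

A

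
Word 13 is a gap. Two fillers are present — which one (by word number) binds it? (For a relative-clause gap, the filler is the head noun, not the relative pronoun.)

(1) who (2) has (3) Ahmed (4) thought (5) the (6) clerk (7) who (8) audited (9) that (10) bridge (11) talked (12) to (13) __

The marked gap is the object of the preposition "to" of "talked".
Its filler is the fronted wh-phrase "who", at word 1.
(The other dependency links word 6 to a gap after word 7.)

1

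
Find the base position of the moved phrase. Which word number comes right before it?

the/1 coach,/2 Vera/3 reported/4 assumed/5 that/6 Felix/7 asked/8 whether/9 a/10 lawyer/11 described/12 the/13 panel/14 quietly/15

4

The displaced element is "the coach" (word 2).
It is linked across 1 clause boundary (Ø).
It functions as the subject of "assumed", so the gap sits immediately after word 4 ("reported").
Base order: Vera reported the coach assumed that Felix asked whether a lawyer described the panel quietly.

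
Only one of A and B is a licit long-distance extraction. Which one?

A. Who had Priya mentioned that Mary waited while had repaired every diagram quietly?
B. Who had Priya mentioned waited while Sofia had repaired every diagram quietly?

B

In A, the wh-phrase is extracted from inside an adjunct island (introduced by "while"), which blocks movement.
In B, the extraction path crosses only that-complement boundaries, which are transparent.
So B is grammatical.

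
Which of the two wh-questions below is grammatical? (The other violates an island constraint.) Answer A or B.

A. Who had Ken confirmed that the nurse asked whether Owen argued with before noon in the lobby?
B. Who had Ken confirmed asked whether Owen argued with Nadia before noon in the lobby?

In A, the wh-phrase is extracted from inside a wh-island (introduced by "whether"), which blocks movement.
In B, the extraction path crosses only that-complement boundaries, which are transparent.
So B is grammatical.

B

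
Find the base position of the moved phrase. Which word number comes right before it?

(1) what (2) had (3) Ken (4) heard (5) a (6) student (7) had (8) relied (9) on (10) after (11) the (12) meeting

The displaced element is "what" (word 1).
It is linked across 1 clause boundary (Ø).
It functions as the object of the preposition "on" of "relied", so the gap sits immediately after word 9 ("on").
Base order: Ken had heard a student had relied on what after the meeting.

9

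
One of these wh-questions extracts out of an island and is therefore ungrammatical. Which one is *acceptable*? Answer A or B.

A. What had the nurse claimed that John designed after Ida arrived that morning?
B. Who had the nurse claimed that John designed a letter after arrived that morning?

A

In B, the wh-phrase is extracted from inside an adjunct island (introduced by "after"), which blocks movement.
In A, the extraction path crosses only that-complement boundaries, which are transparent.
So A is grammatical.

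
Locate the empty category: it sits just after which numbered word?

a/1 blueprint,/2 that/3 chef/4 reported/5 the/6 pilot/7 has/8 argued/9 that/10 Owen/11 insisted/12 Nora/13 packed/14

The displaced element is "a blueprint" (word 2).
It is linked across 3 clause boundaries (Ø → that → Ø).
It functions as the direct object of "packed", so the gap sits immediately after word 14 ("packed").
Base order: That chef reported the pilot has argued that Owen insisted Nora packed a blueprint.

14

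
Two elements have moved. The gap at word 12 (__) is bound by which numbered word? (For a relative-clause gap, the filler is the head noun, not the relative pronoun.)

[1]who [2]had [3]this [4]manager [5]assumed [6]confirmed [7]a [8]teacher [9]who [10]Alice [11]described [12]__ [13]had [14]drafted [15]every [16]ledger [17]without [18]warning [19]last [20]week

The marked gap is inside the relative clause, the direct object of "described".
Its filler is the head noun "teacher" (via "who"), at word 8.
(The other dependency links word 1 to a gap after word 5.)

8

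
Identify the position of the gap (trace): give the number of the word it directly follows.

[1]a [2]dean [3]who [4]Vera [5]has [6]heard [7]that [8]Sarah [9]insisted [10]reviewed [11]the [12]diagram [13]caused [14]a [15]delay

The displaced element is "a dean" (word 2).
It is linked across 2 clause boundaries (that → Ø).
It functions as the subject of "reviewed", so the gap sits immediately after word 9 ("insisted").
Base order: Vera has heard that Sarah insisted that a dean reviewed the diagram.

9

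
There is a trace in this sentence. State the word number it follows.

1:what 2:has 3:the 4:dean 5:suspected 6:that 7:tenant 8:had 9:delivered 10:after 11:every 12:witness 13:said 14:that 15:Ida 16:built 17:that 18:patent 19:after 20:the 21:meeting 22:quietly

The displaced element is "what" (word 1).
It is linked across 1 clause boundary (Ø).
It functions as the direct object of "delivered", so the gap sits immediately after word 9 ("delivered").
Base order: The dean has suspected that tenant had delivered what after every witness said that Ida built that patent after the meeting quietly.

9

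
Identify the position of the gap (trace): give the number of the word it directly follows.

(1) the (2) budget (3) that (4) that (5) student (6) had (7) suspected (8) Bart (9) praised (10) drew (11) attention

9

The displaced element is "the budget" (word 2).
It is linked across 1 clause boundary (Ø).
It functions as the direct object of "praised", so the gap sits immediately after word 9 ("praised").
Base order: That student had suspected Bart praised the budget.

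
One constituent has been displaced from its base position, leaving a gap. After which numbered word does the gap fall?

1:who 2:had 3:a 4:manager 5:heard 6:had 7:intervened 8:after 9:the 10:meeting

The displaced element is "who" (word 1).
It is linked across 1 clause boundary (Ø).
It functions as the subject of "intervened", so the gap sits immediately after word 5 ("heard").
Base order: A manager had heard that who had intervened after the meeting.

5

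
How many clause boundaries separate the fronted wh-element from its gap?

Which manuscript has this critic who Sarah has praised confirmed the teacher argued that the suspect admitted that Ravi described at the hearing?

"which manuscript" is extracted from the object of "described".
Boundaries crossed, outermost first: [Ø], [that], [that] — 3 in total.

3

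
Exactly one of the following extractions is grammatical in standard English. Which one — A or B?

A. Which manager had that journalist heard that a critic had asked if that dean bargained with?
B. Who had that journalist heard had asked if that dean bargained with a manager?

In A, the wh-phrase is extracted from inside a wh-island (introduced by "if"), which blocks movement.
In B, the extraction path crosses only that-complement boundaries, which are transparent.
So B is grammatical.

B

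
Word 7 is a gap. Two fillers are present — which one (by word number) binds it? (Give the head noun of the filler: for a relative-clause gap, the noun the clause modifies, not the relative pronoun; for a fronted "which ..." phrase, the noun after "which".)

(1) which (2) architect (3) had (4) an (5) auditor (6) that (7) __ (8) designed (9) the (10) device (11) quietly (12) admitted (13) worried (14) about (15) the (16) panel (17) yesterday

The marked gap is inside the relative clause, the subject of "designed".
Its filler is the head noun "auditor" (via "that"), at word 5.
(The other dependency links word 2 to a gap after word 12.)

5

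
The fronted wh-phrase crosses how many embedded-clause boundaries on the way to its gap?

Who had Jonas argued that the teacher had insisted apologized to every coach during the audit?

2

"who" is extracted from the subject of "apologized".
Boundaries crossed, outermost first: [that], [Ø] — 2 in total.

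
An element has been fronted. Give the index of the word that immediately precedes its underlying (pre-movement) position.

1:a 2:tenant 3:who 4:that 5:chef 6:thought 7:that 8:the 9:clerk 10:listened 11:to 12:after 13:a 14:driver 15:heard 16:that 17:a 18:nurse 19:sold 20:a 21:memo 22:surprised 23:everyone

The displaced element is "a tenant" (word 2).
It is linked across 1 clause boundary (that).
It functions as the object of the preposition "to" of "listened", so the gap sits immediately after word 11 ("to").
Base order: That chef thought that the clerk listened to a tenant after a driver heard that a nurse sold a memo.

11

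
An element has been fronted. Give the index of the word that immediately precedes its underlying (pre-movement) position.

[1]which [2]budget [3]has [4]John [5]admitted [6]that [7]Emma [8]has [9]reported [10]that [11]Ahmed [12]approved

12

The displaced element is "which budget" (word 2).
It is linked across 2 clause boundaries (that → that).
It functions as the direct object of "approved", so the gap sits immediately after word 12 ("approved").
Base order: John has admitted that Emma has reported that Ahmed approved which budget.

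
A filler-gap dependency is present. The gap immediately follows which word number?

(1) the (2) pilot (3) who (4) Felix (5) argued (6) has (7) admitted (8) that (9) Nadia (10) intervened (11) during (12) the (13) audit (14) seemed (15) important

5

The displaced element is "the pilot" (word 2).
It is linked across 1 clause boundary (Ø).
It functions as the subject of "admitted", so the gap sits immediately after word 5 ("argued").
Base order: Felix argued that the pilot has admitted that Nadia intervened during the audit.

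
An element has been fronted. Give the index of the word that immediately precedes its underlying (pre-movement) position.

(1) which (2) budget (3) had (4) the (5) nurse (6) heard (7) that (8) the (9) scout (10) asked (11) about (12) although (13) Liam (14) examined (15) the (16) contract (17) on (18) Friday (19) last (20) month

The displaced element is "which budget" (word 2).
It is linked across 1 clause boundary (that).
It functions as the object of the preposition "about" of "asked", so the gap sits immediately after word 11 ("about").
Base order: The nurse had heard that the scout asked about which budget although Liam examined the contract on Friday last month.

11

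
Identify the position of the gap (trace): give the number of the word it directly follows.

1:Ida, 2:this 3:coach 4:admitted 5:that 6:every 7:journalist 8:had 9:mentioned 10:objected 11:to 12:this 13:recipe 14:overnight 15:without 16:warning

The displaced element is "Ida" (word 1).
It is linked across 2 clause boundaries (that → Ø).
It functions as the subject of "objected", so the gap sits immediately after word 9 ("mentioned").
Base order: This coach admitted that every journalist had mentioned that Ida objected to this recipe overnight without warning.

9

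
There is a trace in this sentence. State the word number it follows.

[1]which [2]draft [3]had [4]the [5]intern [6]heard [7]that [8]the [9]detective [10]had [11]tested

11

The displaced element is "which draft" (word 2).
It is linked across 1 clause boundary (that).
It functions as the direct object of "tested", so the gap sits immediately after word 11 ("tested").
Base order: The intern had heard that the detective had tested which draft.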